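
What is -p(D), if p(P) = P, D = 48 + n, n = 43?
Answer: -91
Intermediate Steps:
D = 91 (D = 48 + 43 = 91)
-p(D) = -1*91 = -91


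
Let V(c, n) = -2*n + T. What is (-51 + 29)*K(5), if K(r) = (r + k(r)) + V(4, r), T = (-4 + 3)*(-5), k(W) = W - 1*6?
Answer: 22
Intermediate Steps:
k(W) = -6 + W (k(W) = W - 6 = -6 + W)
T = 5 (T = -1*(-5) = 5)
V(c, n) = 5 - 2*n (V(c, n) = -2*n + 5 = 5 - 2*n)
K(r) = -1 (K(r) = (r + (-6 + r)) + (5 - 2*r) = (-6 + 2*r) + (5 - 2*r) = -1)
(-51 + 29)*K(5) = (-51 + 29)*(-1) = -22*(-1) = 22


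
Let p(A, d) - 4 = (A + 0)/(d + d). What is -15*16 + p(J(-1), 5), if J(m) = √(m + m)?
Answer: -236 + I*√2/10 ≈ -236.0 + 0.14142*I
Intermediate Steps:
J(m) = √2*√m (J(m) = √(2*m) = √2*√m)
p(A, d) = 4 + A/(2*d) (p(A, d) = 4 + (A + 0)/(d + d) = 4 + A/((2*d)) = 4 + A*(1/(2*d)) = 4 + A/(2*d))
-15*16 + p(J(-1), 5) = -15*16 + (4 + (½)*(√2*√(-1))/5) = -240 + (4 + (½)*(√2*I)*(⅕)) = -240 + (4 + (½)*(I*√2)*(⅕)) = -240 + (4 + I*√2/10) = -236 + I*√2/10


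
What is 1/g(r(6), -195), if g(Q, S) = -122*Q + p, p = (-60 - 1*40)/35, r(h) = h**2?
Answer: -7/30764 ≈ -0.00022754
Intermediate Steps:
p = -20/7 (p = (-60 - 40)*(1/35) = -100*1/35 = -20/7 ≈ -2.8571)
g(Q, S) = -20/7 - 122*Q (g(Q, S) = -122*Q - 20/7 = -20/7 - 122*Q)
1/g(r(6), -195) = 1/(-20/7 - 122*6**2) = 1/(-20/7 - 122*36) = 1/(-20/7 - 4392) = 1/(-30764/7) = -7/30764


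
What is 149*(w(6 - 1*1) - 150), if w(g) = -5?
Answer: -23095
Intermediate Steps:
149*(w(6 - 1*1) - 150) = 149*(-5 - 150) = 149*(-155) = -23095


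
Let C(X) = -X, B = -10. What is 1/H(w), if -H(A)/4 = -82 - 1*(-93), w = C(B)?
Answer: -1/44 ≈ -0.022727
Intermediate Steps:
w = 10 (w = -1*(-10) = 10)
H(A) = -44 (H(A) = -4*(-82 - 1*(-93)) = -4*(-82 + 93) = -4*11 = -44)
1/H(w) = 1/(-44) = -1/44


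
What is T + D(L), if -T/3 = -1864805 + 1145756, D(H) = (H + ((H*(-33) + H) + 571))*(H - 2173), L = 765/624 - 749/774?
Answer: 6051347174510969/6479606016 ≈ 9.3391e+5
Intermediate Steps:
L = 20789/80496 (L = 765*(1/624) - 749*1/774 = 255/208 - 749/774 = 20789/80496 ≈ 0.25826)
D(H) = (-2173 + H)*(571 - 31*H) (D(H) = (H + ((-33*H + H) + 571))*(-2173 + H) = (H + (-32*H + 571))*(-2173 + H) = (H + (571 - 32*H))*(-2173 + H) = (571 - 31*H)*(-2173 + H) = (-2173 + H)*(571 - 31*H))
T = 2157147 (T = -3*(-1864805 + 1145756) = -3*(-719049) = 2157147)
T + D(L) = 2157147 + (-1240783 - 31*(20789/80496)**2 + 67934*(20789/80496)) = 2157147 + (-1240783 - 31*432182521/6479606016 + 706139963/40248) = 2157147 + (-1240783 - 13397658151/6479606016 + 706139963/40248) = 2157147 - 7926115504085383/6479606016 = 6051347174510969/6479606016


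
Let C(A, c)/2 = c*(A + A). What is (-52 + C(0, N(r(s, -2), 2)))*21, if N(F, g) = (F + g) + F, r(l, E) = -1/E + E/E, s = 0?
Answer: -1092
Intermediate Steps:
r(l, E) = 1 - 1/E (r(l, E) = -1/E + 1 = 1 - 1/E)
N(F, g) = g + 2*F
C(A, c) = 4*A*c (C(A, c) = 2*(c*(A + A)) = 2*(c*(2*A)) = 2*(2*A*c) = 4*A*c)
(-52 + C(0, N(r(s, -2), 2)))*21 = (-52 + 4*0*(2 + 2*((-1 - 2)/(-2))))*21 = (-52 + 4*0*(2 + 2*(-½*(-3))))*21 = (-52 + 4*0*(2 + 2*(3/2)))*21 = (-52 + 4*0*(2 + 3))*21 = (-52 + 4*0*5)*21 = (-52 + 0)*21 = -52*21 = -1092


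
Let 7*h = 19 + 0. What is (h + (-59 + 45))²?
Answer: 6241/49 ≈ 127.37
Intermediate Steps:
h = 19/7 (h = (19 + 0)/7 = (⅐)*19 = 19/7 ≈ 2.7143)
(h + (-59 + 45))² = (19/7 + (-59 + 45))² = (19/7 - 14)² = (-79/7)² = 6241/49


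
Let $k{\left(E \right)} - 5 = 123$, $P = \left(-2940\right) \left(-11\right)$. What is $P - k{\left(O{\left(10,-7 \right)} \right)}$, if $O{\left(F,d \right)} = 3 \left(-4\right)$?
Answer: $32212$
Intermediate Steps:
$P = 32340$
$O{\left(F,d \right)} = -12$
$k{\left(E \right)} = 128$ ($k{\left(E \right)} = 5 + 123 = 128$)
$P - k{\left(O{\left(10,-7 \right)} \right)} = 32340 - 128 = 32212$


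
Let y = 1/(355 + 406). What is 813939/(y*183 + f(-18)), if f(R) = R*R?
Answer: 206469193/82249 ≈ 2510.3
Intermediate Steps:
f(R) = R²
y = 1/761 ≈ 0.0013141
813939/(y*183 + f(-18)) = 813939/((1/761)*183 + (-18)²) = 813939/(183/761 + 324) = 813939/(246747/761) = 813939*(761/246747) = 206469193/82249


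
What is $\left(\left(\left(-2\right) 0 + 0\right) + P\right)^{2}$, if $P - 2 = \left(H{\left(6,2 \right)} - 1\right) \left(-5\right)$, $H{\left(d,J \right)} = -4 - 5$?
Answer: $2704$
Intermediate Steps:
$H{\left(d,J \right)} = -9$ ($H{\left(d,J \right)} = -4 - 5 = -9$)
$P = 52$ ($P = 2 + \left(-9 - 1\right) \left(-5\right) = 2 - -50 = 2 + 50 = 52$)
$\left(\left(\left(-2\right) 0 + 0\right) + P\right)^{2} = \left(\left(\left(-2\right) 0 + 0\right) + 52\right)^{2} = \left(\left(0 + 0\right) + 52\right)^{2} = \left(0 + 52\right)^{2} = 52^{2} = 2704$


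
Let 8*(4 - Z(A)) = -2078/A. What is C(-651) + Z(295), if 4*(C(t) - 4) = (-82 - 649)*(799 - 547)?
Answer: -54332061/1180 ≈ -46044.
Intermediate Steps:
Z(A) = 4 + 1039/(4*A) (Z(A) = 4 - (-1039)/(4*A) = 4 + 1039/(4*A))
C(t) = -46049 (C(t) = 4 + ((-82 - 649)*(799 - 547))/4 = 4 + (-731*252)/4 = 4 + (¼)*(-184212) = 4 - 46053 = -46049)
C(-651) + Z(295) = -46049 + (4 + (1039/4)/295) = -46049 + (4 + (1039/4)*(1/295)) = -46049 + (4 + 1039/1180) = -46049 + 5759/1180 = -54332061/1180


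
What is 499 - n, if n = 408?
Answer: 91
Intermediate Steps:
499 - n = 499 - 1*408 = 499 - 408 = 91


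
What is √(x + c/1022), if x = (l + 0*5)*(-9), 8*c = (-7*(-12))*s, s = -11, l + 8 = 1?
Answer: √1340499/146 ≈ 7.9301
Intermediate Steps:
l = -7 (l = -8 + 1 = -7)
c = -231/2 (c = (-7*(-12)*(-11))/8 = (84*(-11))/8 = (⅛)*(-924) = -231/2 ≈ -115.50)
x = 63 (x = (-7 + 0*5)*(-9) = (-7 + 0)*(-9) = -7*(-9) = 63)
√(x + c/1022) = √(63 - 231/2/1022) = √(63 - 231/2*1/1022) = √(63 - 33/292) = √(18363/292) = √1340499/146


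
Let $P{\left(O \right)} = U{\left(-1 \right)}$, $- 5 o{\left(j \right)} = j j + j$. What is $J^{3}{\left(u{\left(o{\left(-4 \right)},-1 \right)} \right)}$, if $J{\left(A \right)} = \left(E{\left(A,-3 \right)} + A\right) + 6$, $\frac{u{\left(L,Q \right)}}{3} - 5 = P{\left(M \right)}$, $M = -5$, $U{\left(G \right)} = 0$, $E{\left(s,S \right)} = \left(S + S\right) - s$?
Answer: $0$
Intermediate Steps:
$o{\left(j \right)} = - \frac{j}{5} - \frac{j^{2}}{5}$ ($o{\left(j \right)} = - \frac{j j + j}{5} = - \frac{j^{2} + j}{5} = - \frac{j + j^{2}}{5} = - \frac{j}{5} - \frac{j^{2}}{5}$)
$E{\left(s,S \right)} = - s + 2 S$ ($E{\left(s,S \right)} = 2 S - s = - s + 2 S$)
$P{\left(O \right)} = 0$
$u{\left(L,Q \right)} = 15$ ($u{\left(L,Q \right)} = 15 + 3 \cdot 0 = 15 + 0 = 15$)
$J{\left(A \right)} = 0$ ($J{\left(A \right)} = \left(\left(- A + 2 \left(-3\right)\right) + A\right) + 6 = \left(\left(- A - 6\right) + A\right) + 6 = \left(\left(-6 - A\right) + A\right) + 6 = -6 + 6 = 0$)
$J^{3}{\left(u{\left(o{\left(-4 \right)},-1 \right)} \right)} = 0^{3} = 0$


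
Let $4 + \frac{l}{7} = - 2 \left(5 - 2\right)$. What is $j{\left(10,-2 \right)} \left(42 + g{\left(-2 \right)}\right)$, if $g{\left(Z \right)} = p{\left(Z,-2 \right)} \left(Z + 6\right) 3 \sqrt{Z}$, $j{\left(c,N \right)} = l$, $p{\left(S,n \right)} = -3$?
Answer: $-2940 + 2520 i \sqrt{2} \approx -2940.0 + 3563.8 i$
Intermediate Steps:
$l = -70$ ($l = -28 + 7 \left(- 2 \left(5 - 2\right)\right) = -28 + 7 \left(\left(-2\right) 3\right) = -28 + 7 \left(-6\right) = -28 - 42 = -70$)
$j{\left(c,N \right)} = -70$
$g{\left(Z \right)} = \sqrt{Z} \left(-54 - 9 Z\right)$ ($g{\left(Z \right)} = - 3 \left(Z + 6\right) 3 \sqrt{Z} = - 3 \left(6 + Z\right) 3 \sqrt{Z} = - 3 \left(18 + 3 Z\right) \sqrt{Z} = \left(-54 - 9 Z\right) \sqrt{Z} = \sqrt{Z} \left(-54 - 9 Z\right)$)
$j{\left(10,-2 \right)} \left(42 + g{\left(-2 \right)}\right) = - 70 \left(42 + 9 \sqrt{-2} \left(-6 - -2\right)\right) = - 70 \left(42 + 9 i \sqrt{2} \left(-6 + 2\right)\right) = - 70 \left(42 + 9 i \sqrt{2} \left(-4\right)\right) = - 70 \left(42 - 36 i \sqrt{2}\right) = -2940 + 2520 i \sqrt{2}$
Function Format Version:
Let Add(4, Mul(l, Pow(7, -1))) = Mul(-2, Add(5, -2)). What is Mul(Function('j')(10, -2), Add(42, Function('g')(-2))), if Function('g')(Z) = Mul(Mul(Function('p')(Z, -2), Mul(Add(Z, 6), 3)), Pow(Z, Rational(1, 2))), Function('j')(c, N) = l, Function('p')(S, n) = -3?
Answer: Add(-2940, Mul(2520, I, Pow(2, Rational(1, 2)))) ≈ Add(-2940.0, Mul(3563.8, I))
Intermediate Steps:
l = -70 (l = Add(-28, Mul(7, Mul(-2, Add(5, -2)))) = Add(-28, Mul(7, Mul(-2, 3))) = Add(-28, Mul(7, -6)) = Add(-28, -42) = -70)
Function('j')(c, N) = -70
Function('g')(Z) = Mul(Pow(Z, Rational(1, 2)), Add(-54, Mul(-9, Z))) (Function('g')(Z) = Mul(Mul(-3, Mul(Add(Z, 6), 3)), Pow(Z, Rational(1, 2))) = Mul(Mul(-3, Mul(Add(6, Z), 3)), Pow(Z, Rational(1, 2))) = Mul(Mul(-3, Add(18, Mul(3, Z))), Pow(Z, Rational(1, 2))) = Mul(Add(-54, Mul(-9, Z)), Pow(Z, Rational(1, 2))) = Mul(Pow(Z, Rational(1, 2)), Add(-54, Mul(-9, Z))))
Mul(Function('j')(10, -2), Add(42, Function('g')(-2))) = Mul(-70, Add(42, Mul(9, Pow(-2, Rational(1, 2)), Add(-6, Mul(-1, -2))))) = Mul(-70, Add(42, Mul(9, Mul(I, Pow(2, Rational(1, 2))), Add(-6, 2)))) = Mul(-70, Add(42, Mul(9, Mul(I, Pow(2, Rational(1, 2))), -4))) = Mul(-70, Add(42, Mul(-36, I, Pow(2, Rational(1, 2))))) = Add(-2940, Mul(2520, I, Pow(2, Rational(1, 2))))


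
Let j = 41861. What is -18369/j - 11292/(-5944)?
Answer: 90877269/62205446 ≈ 1.4609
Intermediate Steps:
-18369/j - 11292/(-5944) = -18369/41861 - 11292/(-5944) = -18369*1/41861 - 11292*(-1/5944) = -18369/41861 + 2823/1486 = 90877269/62205446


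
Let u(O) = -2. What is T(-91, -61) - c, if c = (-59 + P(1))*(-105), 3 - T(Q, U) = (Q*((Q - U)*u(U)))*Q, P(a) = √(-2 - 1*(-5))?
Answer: -503052 + 105*√3 ≈ -5.0287e+5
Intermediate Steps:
P(a) = √3 (P(a) = √(-2 + 5) = √3)
T(Q, U) = 3 - Q²*(-2*Q + 2*U) (T(Q, U) = 3 - Q*((Q - U)*(-2))*Q = 3 - Q*(-2*Q + 2*U)*Q = 3 - Q²*(-2*Q + 2*U))
c = 6195 - 105*√3 (c = (-59 + √3)*(-105) = 6195 - 105*√3 ≈ 6013.1)
T(-91, -61) - c = (3 + 2*(-91)³ - 2*(-61)*(-91)²) - (6195 - 105*√3) = (3 + 2*(-753571) - 2*(-61)*8281) + (-6195 + 105*√3) = (3 - 1507142 + 1010282) + (-6195 + 105*√3) = -496857 + (-6195 + 105*√3) = -503052 + 105*√3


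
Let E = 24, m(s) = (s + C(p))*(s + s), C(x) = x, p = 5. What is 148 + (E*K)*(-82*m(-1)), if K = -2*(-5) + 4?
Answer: 220564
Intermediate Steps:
m(s) = 2*s*(5 + s) (m(s) = (s + 5)*(s + s) = (5 + s)*(2*s) = 2*s*(5 + s))
K = 14 (K = 10 + 4 = 14)
148 + (E*K)*(-82*m(-1)) = 148 + (24*14)*(-164*(-1)*(5 - 1)) = 148 + 336*(-164*(-1)*4) = 148 + 336*(-82*(-8)) = 148 + 336*656 = 148 + 220416 = 220564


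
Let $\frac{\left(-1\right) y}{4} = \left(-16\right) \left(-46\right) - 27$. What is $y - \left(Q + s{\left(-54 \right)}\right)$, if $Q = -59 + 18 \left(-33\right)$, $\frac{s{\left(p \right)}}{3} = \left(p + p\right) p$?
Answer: $-19679$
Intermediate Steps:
$y = -2836$ ($y = - 4 \left(\left(-16\right) \left(-46\right) - 27\right) = - 4 \left(736 - 27\right) = \left(-4\right) 709 = -2836$)
$s{\left(p \right)} = 6 p^{2}$ ($s{\left(p \right)} = 3 \left(p + p\right) p = 3 \cdot 2 p p = 3 \cdot 2 p^{2} = 6 p^{2}$)
$Q = -653$ ($Q = -59 - 594 = -653$)
$y - \left(Q + s{\left(-54 \right)}\right) = -2836 - \left(-653 + 6 \left(-54\right)^{2}\right) = -2836 - \left(-653 + 6 \cdot 2916\right) = -2836 - \left(-653 + 17496\right) = -2836 - 16843 = -19679$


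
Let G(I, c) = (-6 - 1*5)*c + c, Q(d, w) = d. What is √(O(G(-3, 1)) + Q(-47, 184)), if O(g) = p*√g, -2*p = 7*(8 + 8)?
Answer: √(-47 - 56*I*√10) ≈ 8.2528 - 10.729*I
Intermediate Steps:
p = -56 (p = -7*(8 + 8)/2 = -7*16/2 = -½*112 = -56)
G(I, c) = -10*c (G(I, c) = (-6 - 5)*c + c = -11*c + c = -10*c)
O(g) = -56*√g
√(O(G(-3, 1)) + Q(-47, 184)) = √(-56*I*√10 - 47) = √(-47 - 56*I*√10)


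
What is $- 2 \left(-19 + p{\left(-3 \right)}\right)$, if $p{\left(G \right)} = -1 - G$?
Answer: $34$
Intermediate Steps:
$- 2 \left(-19 + p{\left(-3 \right)}\right) = - 2 \left(-19 - -2\right) = - 2 \left(-19 + \left(-1 + 3\right)\right) = - 2 \left(-19 + 2\right) = \left(-2\right) \left(-17\right) = 34$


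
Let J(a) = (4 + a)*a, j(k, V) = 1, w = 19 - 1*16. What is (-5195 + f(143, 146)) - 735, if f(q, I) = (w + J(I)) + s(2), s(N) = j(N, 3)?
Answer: 15974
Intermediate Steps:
w = 3 (w = 19 - 16 = 3)
s(N) = 1
J(a) = a*(4 + a)
f(q, I) = 4 + I*(4 + I) (f(q, I) = (3 + I*(4 + I)) + 1 = 4 + I*(4 + I))
(-5195 + f(143, 146)) - 735 = (-5195 + (4 + 146*(4 + 146))) - 735 = (-5195 + (4 + 146*150)) - 735 = (-5195 + (4 + 21900)) - 735 = (-5195 + 21904) - 735 = 16709 - 735 = 15974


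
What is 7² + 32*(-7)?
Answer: -175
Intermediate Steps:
7² + 32*(-7) = 49 - 224 = -175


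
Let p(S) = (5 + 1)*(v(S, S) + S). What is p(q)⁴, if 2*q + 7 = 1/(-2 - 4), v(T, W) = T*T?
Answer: 3157334518321/331776 ≈ 9.5165e+6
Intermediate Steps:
v(T, W) = T²
q = -43/12 (q = -7/2 + 1/(2*(-2 - 4)) = -7/2 + (½)/(-6) = -7/2 + (½)*(-⅙) = -7/2 - 1/12 = -43/12 ≈ -3.5833)
p(S) = 6*S + 6*S² (p(S) = (5 + 1)*(S² + S) = 6*(S + S²) = 6*S + 6*S²)
p(q)⁴ = (6*(-43/12)*(1 - 43/12))⁴ = (6*(-43/12)*(-31/12))⁴ = (1333/24)⁴ = 3157334518321/331776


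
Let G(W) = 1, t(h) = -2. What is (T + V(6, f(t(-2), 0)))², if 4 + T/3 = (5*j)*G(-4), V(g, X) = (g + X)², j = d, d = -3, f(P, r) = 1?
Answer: 64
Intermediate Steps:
j = -3
V(g, X) = (X + g)²
T = -57 (T = -12 + 3*((5*(-3))*1) = -12 + 3*(-15*1) = -12 + 3*(-15) = -12 - 45 = -57)
(T + V(6, f(t(-2), 0)))² = (-57 + (1 + 6)²)² = (-57 + 7²)² = (-57 + 49)² = (-8)² = 64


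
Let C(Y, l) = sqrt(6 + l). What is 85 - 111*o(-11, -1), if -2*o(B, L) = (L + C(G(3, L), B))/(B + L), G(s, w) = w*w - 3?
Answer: 717/8 - 37*I*sqrt(5)/8 ≈ 89.625 - 10.342*I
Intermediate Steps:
G(s, w) = -3 + w**2 (G(s, w) = w**2 - 3 = -3 + w**2)
o(B, L) = -(L + sqrt(6 + B))/(2*(B + L))
85 - 111*o(-11, -1) = 85 - 111*(-1*(-1) - sqrt(6 - 11))/(2*(-11 - 1)) = 85 - 111*(1 - sqrt(-5))/(2*(-12)) = 85 - 111*(-1)*(1 - I*sqrt(5))/(2*12) = 85 - 111*(-1/24 + I*sqrt(5)/24) = 85 + (37/8 - 37*I*sqrt(5)/8) = 717/8 - 37*I*sqrt(5)/8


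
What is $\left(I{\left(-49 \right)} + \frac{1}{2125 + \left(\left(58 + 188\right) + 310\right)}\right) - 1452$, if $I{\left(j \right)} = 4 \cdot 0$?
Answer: $- \frac{3892811}{2681} \approx -1452.0$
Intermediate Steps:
$I{\left(j \right)} = 0$
$\left(I{\left(-49 \right)} + \frac{1}{2125 + \left(\left(58 + 188\right) + 310\right)}\right) - 1452 = \left(0 + \frac{1}{2125 + \left(\left(58 + 188\right) + 310\right)}\right) - 1452 = \left(0 + \frac{1}{2125 + \left(246 + 310\right)}\right) - 1452 = \left(0 + \frac{1}{2125 + 556}\right) - 1452 = \left(0 + \frac{1}{2681}\right) - 1452 = \frac{1}{2681} - 1452 = - \frac{3892811}{2681}$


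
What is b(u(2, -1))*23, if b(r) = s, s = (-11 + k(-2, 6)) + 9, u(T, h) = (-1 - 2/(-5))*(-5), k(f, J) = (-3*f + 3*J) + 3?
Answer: 575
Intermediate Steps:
k(f, J) = 3 - 3*f + 3*J
u(T, h) = 3 (u(T, h) = (-1 - 2*(-⅕))*(-5) = (-1 + ⅖)*(-5) = -⅗*(-5) = 3)
s = 25 (s = (-11 + (3 - 3*(-2) + 3*6)) + 9 = (-11 + (3 + 6 + 18)) + 9 = (-11 + 27) + 9 = 16 + 9 = 25)
b(r) = 25
b(u(2, -1))*23 = 25*23 = 575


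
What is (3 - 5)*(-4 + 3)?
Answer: 2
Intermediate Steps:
(3 - 5)*(-4 + 3) = -2*(-1) = 2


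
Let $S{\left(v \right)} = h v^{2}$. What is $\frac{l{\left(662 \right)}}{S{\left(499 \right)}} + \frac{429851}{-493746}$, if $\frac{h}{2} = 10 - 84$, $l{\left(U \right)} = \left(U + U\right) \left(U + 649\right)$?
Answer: $- \frac{4174489800473}{4548900166602} \approx -0.91769$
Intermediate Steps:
$l{\left(U \right)} = 2 U \left(649 + U\right)$
$h = -148$ ($h = 2 \left(10 - 84\right) = 2 \left(-74\right) = -148$)
$S{\left(v \right)} = - 148 v^{2}$
$\frac{l{\left(662 \right)}}{S{\left(499 \right)}} + \frac{429851}{-493746} = \frac{2 \cdot 662 \left(649 + 662\right)}{\left(-148\right) 499^{2}} + \frac{429851}{-493746} = \frac{2 \cdot 662 \cdot 1311}{\left(-148\right) 249001} + 429851 \left(- \frac{1}{493746}\right) = \frac{1735764}{-36852148} - \frac{429851}{493746} = 1735764 \left(- \frac{1}{36852148}\right) - \frac{429851}{493746} = - \frac{433941}{9213037} - \frac{429851}{493746} = - \frac{4174489800473}{4548900166602}$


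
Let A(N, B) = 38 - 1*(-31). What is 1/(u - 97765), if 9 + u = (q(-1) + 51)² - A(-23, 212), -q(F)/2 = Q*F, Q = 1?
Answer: -1/95034 ≈ -1.0523e-5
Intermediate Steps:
q(F) = -2*F
A(N, B) = 69 (A(N, B) = 38 + 31 = 69)
u = 2731 (u = -9 + ((-2*(-1) + 51)² - 1*69) = -9 + ((2 + 51)² - 69) = -9 + (53² - 69) = -9 + (2809 - 69) = -9 + 2740 = 2731)
1/(u - 97765) = 1/(2731 - 97765) = 1/(-95034) = -1/95034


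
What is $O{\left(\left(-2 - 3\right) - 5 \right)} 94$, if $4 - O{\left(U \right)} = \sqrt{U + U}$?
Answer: $376 - 188 i \sqrt{5} \approx 376.0 - 420.38 i$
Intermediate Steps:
$O{\left(U \right)} = 4 - \sqrt{2} \sqrt{U}$ ($O{\left(U \right)} = 4 - \sqrt{U + U} = 4 - \sqrt{2 U} = 4 - \sqrt{2} \sqrt{U}$)
$O{\left(\left(-2 - 3\right) - 5 \right)} 94 = \left(4 - \sqrt{2} \sqrt{\left(-2 - 3\right) - 5}\right) 94 = \left(4 - \sqrt{2} \sqrt{-5 - 5}\right) 94 = \left(4 - \sqrt{2} \sqrt{-10}\right) 94 = \left(4 - \sqrt{2} i \sqrt{10}\right) 94 = \left(4 - 2 i \sqrt{5}\right) 94 = 376 - 188 i \sqrt{5}$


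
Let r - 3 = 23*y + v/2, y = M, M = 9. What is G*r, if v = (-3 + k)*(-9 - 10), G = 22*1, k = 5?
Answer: 4202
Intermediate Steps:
y = 9
G = 22
v = -38 (v = (-3 + 5)*(-9 - 10) = 2*(-19) = -38)
r = 191 (r = 3 + (23*9 - 38/2) = 3 + (207 - 38*½) = 3 + (207 - 19) = 3 + 188 = 191)
G*r = 22*191 = 4202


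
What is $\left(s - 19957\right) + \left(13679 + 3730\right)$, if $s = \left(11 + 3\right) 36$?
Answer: $-2044$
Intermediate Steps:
$s = 504$ ($s = 14 \cdot 36 = 504$)
$\left(s - 19957\right) + \left(13679 + 3730\right) = \left(504 - 19957\right) + \left(13679 + 3730\right) = -19453 + 17409 = -2044$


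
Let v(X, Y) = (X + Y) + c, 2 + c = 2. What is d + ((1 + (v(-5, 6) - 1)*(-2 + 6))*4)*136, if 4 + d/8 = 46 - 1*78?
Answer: 256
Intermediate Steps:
c = 0 (c = -2 + 2 = 0)
d = -288 (d = -32 + 8*(46 - 1*78) = -32 + 8*(46 - 78) = -32 + 8*(-32) = -32 - 256 = -288)
v(X, Y) = X + Y (v(X, Y) = (X + Y) + 0 = X + Y)
d + ((1 + (v(-5, 6) - 1)*(-2 + 6))*4)*136 = -288 + ((1 + ((-5 + 6) - 1)*(-2 + 6))*4)*136 = -288 + ((1 + (1 - 1)*4)*4)*136 = -288 + ((1 + 0*4)*4)*136 = -288 + ((1 + 0)*4)*136 = -288 + (1*4)*136 = -288 + 4*136 = -288 + 544 = 256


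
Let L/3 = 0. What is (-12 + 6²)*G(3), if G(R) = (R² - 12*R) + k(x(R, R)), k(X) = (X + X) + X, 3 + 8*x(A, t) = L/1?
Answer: -675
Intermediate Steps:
L = 0 (L = 3*0 = 0)
x(A, t) = -3/8 (x(A, t) = -3/8 + (0/1)/8 = -3/8 + (0*1)/8 = -3/8 + (⅛)*0 = -3/8 + 0 = -3/8)
k(X) = 3*X (k(X) = 2*X + X = 3*X)
G(R) = -9/8 + R² - 12*R (G(R) = (R² - 12*R) + 3*(-3/8) = (R² - 12*R) - 9/8 = -9/8 + R² - 12*R)
(-12 + 6²)*G(3) = (-12 + 6²)*(-9/8 + 3² - 12*3) = (-12 + 36)*(-9/8 + 9 - 36) = 24*(-225/8) = -675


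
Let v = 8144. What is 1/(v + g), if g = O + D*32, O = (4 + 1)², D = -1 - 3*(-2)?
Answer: 1/8329 ≈ 0.00012006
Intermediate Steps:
D = 5 (D = -1 + 6 = 5)
O = 25 (O = 5² = 25)
g = 185 (g = 25 + 5*32 = 25 + 160 = 185)
1/(v + g) = 1/(8144 + 185) = 1/8329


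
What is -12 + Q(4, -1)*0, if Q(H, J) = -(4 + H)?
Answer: -12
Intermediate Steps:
Q(H, J) = -4 - H
-12 + Q(4, -1)*0 = -12 + (-4 - 1*4)*0 = -12 + (-4 - 4)*0 = -12 - 8*0 = -12 + 0 = -12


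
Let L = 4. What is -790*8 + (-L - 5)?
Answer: -6329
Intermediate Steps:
-790*8 + (-L - 5) = -790*8 + (-1*4 - 5) = -158*40 + (-4 - 5) = -6320 - 9 = -6329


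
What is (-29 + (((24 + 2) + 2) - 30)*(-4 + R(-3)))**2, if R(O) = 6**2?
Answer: 8649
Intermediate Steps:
R(O) = 36
(-29 + (((24 + 2) + 2) - 30)*(-4 + R(-3)))**2 = (-29 + (((24 + 2) + 2) - 30)*(-4 + 36))**2 = (-29 + ((26 + 2) - 30)*32)**2 = (-29 + (28 - 30)*32)**2 = (-29 - 2*32)**2 = (-29 - 64)**2 = (-93)**2 = 8649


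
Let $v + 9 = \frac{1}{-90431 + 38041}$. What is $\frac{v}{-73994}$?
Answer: $\frac{471511}{3876545660} \approx 0.00012163$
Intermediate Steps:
$v = - \frac{471511}{52390}$ ($v = -9 + \frac{1}{-90431 + 38041} = -9 + \frac{1}{-52390} = -9 - \frac{1}{52390} = - \frac{471511}{52390} \approx -9.0$)
$\frac{v}{-73994} = - \frac{471511}{52390 \left(-73994\right)} = \left(- \frac{471511}{52390}\right) \left(- \frac{1}{73994}\right) = \frac{471511}{3876545660}$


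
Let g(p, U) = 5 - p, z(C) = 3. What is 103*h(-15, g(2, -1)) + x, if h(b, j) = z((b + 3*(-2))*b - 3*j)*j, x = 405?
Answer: 1332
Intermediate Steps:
h(b, j) = 3*j
103*h(-15, g(2, -1)) + x = 103*(3*(5 - 1*2)) + 405 = 103*(3*(5 - 2)) + 405 = 103*(3*3) + 405 = 103*9 + 405 = 927 + 405 = 1332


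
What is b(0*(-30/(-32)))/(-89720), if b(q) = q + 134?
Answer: -67/44860 ≈ -0.0014935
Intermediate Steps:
b(q) = 134 + q
b(0*(-30/(-32)))/(-89720) = (134 + 0*(-30/(-32)))/(-89720) = (134 + 0*(-30*(-1/32)))*(-1/89720) = (134 + 0*(15/16))*(-1/89720) = (134 + 0)*(-1/89720) = 134*(-1/89720) = -67/44860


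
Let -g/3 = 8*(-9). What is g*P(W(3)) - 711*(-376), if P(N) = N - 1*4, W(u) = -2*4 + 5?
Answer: 265824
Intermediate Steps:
W(u) = -3 (W(u) = -8 + 5 = -3)
g = 216 (g = -24*(-9) = -3*(-72) = 216)
P(N) = -4 + N (P(N) = N - 4 = -4 + N)
g*P(W(3)) - 711*(-376) = 216*(-4 - 3) - 711*(-376) = 216*(-7) + 267336 = -1512 + 267336 = 265824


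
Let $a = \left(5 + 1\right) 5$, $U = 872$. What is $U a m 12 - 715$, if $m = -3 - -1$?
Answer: $-628555$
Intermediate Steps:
$m = -2$ ($m = -3 + 1 = -2$)
$a = 30$ ($a = 6 \cdot 5 = 30$)
$U a m 12 - 715 = 872 \cdot 30 \left(-2\right) 12 - 715 = 872 \left(\left(-60\right) 12\right) - 715 = 872 \left(-720\right) - 715 = -627840 - 715 = -628555$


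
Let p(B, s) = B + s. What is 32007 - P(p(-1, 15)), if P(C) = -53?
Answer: 32060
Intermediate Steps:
32007 - P(p(-1, 15)) = 32007 - 1*(-53) = 32007 + 53 = 32060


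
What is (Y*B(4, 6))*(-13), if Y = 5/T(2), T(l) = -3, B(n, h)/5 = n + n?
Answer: 2600/3 ≈ 866.67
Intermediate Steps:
B(n, h) = 10*n (B(n, h) = 5*(n + n) = 5*(2*n) = 10*n)
Y = -5/3 (Y = 5/(-3) = 5*(-⅓) = -5/3 ≈ -1.6667)
(Y*B(4, 6))*(-13) = -50*4/3*(-13) = -5/3*40*(-13) = -200/3*(-13) = 2600/3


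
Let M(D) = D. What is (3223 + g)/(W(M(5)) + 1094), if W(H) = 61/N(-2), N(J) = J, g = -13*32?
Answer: 5614/2127 ≈ 2.6394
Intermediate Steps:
g = -416
W(H) = -61/2 (W(H) = 61/(-2) = 61*(-½) = -61/2)
(3223 + g)/(W(M(5)) + 1094) = (3223 - 416)/(-61/2 + 1094) = 2807/(2127/2) = 2807*(2/2127) = 5614/2127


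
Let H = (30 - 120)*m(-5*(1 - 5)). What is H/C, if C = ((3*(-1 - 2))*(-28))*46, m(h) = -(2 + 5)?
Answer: 5/92 ≈ 0.054348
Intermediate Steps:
m(h) = -7 (m(h) = -1*7 = -7)
H = 630 (H = (30 - 120)*(-7) = -90*(-7) = 630)
C = 11592 (C = ((3*(-3))*(-28))*46 = -9*(-28)*46 = 252*46 = 11592)
H/C = 630/11592 = 630*(1/11592) = 5/92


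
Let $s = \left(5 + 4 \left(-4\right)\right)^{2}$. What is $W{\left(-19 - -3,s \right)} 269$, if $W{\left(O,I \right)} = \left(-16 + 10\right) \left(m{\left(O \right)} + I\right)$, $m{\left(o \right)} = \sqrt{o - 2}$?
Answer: $-195294 - 4842 i \sqrt{2} \approx -1.9529 \cdot 10^{5} - 6847.6 i$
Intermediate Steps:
$s = 121$ ($s = \left(5 - 16\right)^{2} = \left(-11\right)^{2} = 121$)
$m{\left(o \right)} = \sqrt{-2 + o}$
$W{\left(O,I \right)} = - 6 I - 6 \sqrt{-2 + O}$ ($W{\left(O,I \right)} = \left(-16 + 10\right) \left(\sqrt{-2 + O} + I\right) = - 6 \left(I + \sqrt{-2 + O}\right) = - 6 I - 6 \sqrt{-2 + O}$)
$W{\left(-19 - -3,s \right)} 269 = \left(\left(-6\right) 121 - 6 \sqrt{-2 - 16}\right) 269 = \left(-726 - 6 \sqrt{-2 + \left(-19 + 3\right)}\right) 269 = \left(-726 - 6 \sqrt{-2 - 16}\right) 269 = \left(-726 - 6 \sqrt{-18}\right) 269 = \left(-726 - 6 \cdot 3 i \sqrt{2}\right) 269 = \left(-726 - 18 i \sqrt{2}\right) 269 = -195294 - 4842 i \sqrt{2}$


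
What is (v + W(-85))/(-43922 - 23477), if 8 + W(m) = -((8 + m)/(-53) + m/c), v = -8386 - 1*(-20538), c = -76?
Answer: -48905675/271483172 ≈ -0.18014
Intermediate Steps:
v = 12152 (v = -8386 + 20538 = 12152)
W(m) = -416/53 + 129*m/4028 (W(m) = -8 - ((8 + m)/(-53) + m/(-76)) = -8 - ((8 + m)*(-1/53) + m*(-1/76)) = -8 - ((-8/53 - m/53) - m/76) = -8 - (-8/53 - 129*m/4028) = -8 + (8/53 + 129*m/4028) = -416/53 + 129*m/4028)
(v + W(-85))/(-43922 - 23477) = (12152 + (-416/53 + (129/4028)*(-85)))/(-43922 - 23477) = (12152 + (-416/53 - 10965/4028))/(-67399) = (12152 - 42581/4028)*(-1/67399) = (48905675/4028)*(-1/67399) = -48905675/271483172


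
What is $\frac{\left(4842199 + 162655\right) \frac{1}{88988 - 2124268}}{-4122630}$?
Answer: $\frac{2502427}{4195353193200} \approx 5.9648 \cdot 10^{-7}$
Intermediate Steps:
$\frac{\left(4842199 + 162655\right) \frac{1}{88988 - 2124268}}{-4122630} = \frac{5004854}{-2035280} \left(- \frac{1}{4122630}\right) = 5004854 \left(- \frac{1}{2035280}\right) \left(- \frac{1}{4122630}\right) = \left(- \frac{2502427}{1017640}\right) \left(- \frac{1}{4122630}\right) = \frac{2502427}{4195353193200}$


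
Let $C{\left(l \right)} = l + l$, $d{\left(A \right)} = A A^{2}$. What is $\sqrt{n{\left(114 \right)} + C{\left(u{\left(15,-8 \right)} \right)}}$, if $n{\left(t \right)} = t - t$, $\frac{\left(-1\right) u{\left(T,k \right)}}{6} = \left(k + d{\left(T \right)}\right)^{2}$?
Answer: $6734 i \sqrt{3} \approx 11664.0 i$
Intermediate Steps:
$d{\left(A \right)} = A^{3}$
$u{\left(T,k \right)} = - 6 \left(k + T^{3}\right)^{2}$
$n{\left(t \right)} = 0$
$C{\left(l \right)} = 2 l$
$\sqrt{n{\left(114 \right)} + C{\left(u{\left(15,-8 \right)} \right)}} = \sqrt{0 + 2 \left(- 6 \left(-8 + 15^{3}\right)^{2}\right)} = \sqrt{0 + 2 \left(- 6 \left(-8 + 3375\right)^{2}\right)} = \sqrt{0 + 2 \left(- 6 \cdot 3367^{2}\right)} = \sqrt{0 + 2 \left(\left(-6\right) 11336689\right)} = \sqrt{0 + 2 \left(-68020134\right)} = \sqrt{0 - 136040268} = \sqrt{-136040268} = 6734 i \sqrt{3}$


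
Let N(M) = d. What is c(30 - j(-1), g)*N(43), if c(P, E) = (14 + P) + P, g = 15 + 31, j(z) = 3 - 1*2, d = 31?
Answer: 2232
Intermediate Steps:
j(z) = 1 (j(z) = 3 - 2 = 1)
N(M) = 31
g = 46
c(P, E) = 14 + 2*P
c(30 - j(-1), g)*N(43) = (14 + 2*(30 - 1*1))*31 = (14 + 2*(30 - 1))*31 = (14 + 2*29)*31 = (14 + 58)*31 = 72*31 = 2232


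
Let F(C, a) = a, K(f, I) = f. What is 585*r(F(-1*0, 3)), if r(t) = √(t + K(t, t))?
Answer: 585*√6 ≈ 1433.0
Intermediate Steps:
r(t) = √2*√t (r(t) = √(t + t) = √(2*t) = √2*√t)
585*r(F(-1*0, 3)) = 585*(√2*√3) = 585*√6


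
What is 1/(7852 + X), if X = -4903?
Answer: 1/2949 ≈ 0.00033910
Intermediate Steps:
1/(7852 + X) = 1/(7852 - 4903) = 1/2949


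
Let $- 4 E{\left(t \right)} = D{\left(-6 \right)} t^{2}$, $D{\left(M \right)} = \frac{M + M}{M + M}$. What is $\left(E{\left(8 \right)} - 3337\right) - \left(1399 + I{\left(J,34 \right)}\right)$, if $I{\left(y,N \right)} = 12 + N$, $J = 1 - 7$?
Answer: $-4798$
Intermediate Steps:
$J = -6$ ($J = 1 - 7 = -6$)
$D{\left(M \right)} = 1$ ($D{\left(M \right)} = \frac{2 M}{2 M} = 2 M \frac{1}{2 M} = 1$)
$E{\left(t \right)} = - \frac{t^{2}}{4}$ ($E{\left(t \right)} = - \frac{1 t^{2}}{4} = - \frac{t^{2}}{4}$)
$\left(E{\left(8 \right)} - 3337\right) - \left(1399 + I{\left(J,34 \right)}\right) = \left(- \frac{8^{2}}{4} - 3337\right) - 1445 = \left(\left(- \frac{1}{4}\right) 64 - 3337\right) - 1445 = \left(-16 - 3337\right) - 1445 = -3353 - 1445 = -4798$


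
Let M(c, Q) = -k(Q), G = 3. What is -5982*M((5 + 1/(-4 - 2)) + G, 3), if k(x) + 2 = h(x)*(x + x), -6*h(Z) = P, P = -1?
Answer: -5982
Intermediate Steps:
h(Z) = ⅙ (h(Z) = -⅙*(-1) = ⅙)
k(x) = -2 + x/3 (k(x) = -2 + (x + x)/6 = -2 + (2*x)/6 = -2 + x/3)
M(c, Q) = 2 - Q/3 (M(c, Q) = -(-2 + Q/3) = 2 - Q/3)
-5982*M((5 + 1/(-4 - 2)) + G, 3) = -5982*(2 - ⅓*3) = -5982*(2 - 1) = -5982*1 = -5982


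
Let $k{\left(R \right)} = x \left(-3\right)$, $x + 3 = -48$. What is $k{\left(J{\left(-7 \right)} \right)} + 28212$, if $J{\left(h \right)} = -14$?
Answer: $28365$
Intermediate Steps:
$x = -51$ ($x = -3 - 48 = -51$)
$k{\left(R \right)} = 153$ ($k{\left(R \right)} = \left(-51\right) \left(-3\right) = 153$)
$k{\left(J{\left(-7 \right)} \right)} + 28212 = 153 + 28212 = 28365$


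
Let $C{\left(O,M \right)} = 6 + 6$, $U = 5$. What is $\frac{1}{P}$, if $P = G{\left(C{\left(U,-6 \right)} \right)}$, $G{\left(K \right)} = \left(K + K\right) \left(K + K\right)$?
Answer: $\frac{1}{576} \approx 0.0017361$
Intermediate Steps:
$C{\left(O,M \right)} = 12$
$G{\left(K \right)} = 4 K^{2}$ ($G{\left(K \right)} = 2 K 2 K = 4 K^{2}$)
$P = 576$ ($P = 4 \cdot 12^{2} = 4 \cdot 144 = 576$)
$\frac{1}{P} = \frac{1}{576}$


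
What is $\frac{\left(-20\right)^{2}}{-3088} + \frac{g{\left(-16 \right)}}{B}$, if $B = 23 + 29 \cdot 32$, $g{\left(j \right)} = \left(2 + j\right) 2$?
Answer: $- \frac{29179}{183543} \approx -0.15898$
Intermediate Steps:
$g{\left(j \right)} = 4 + 2 j$
$B = 951$ ($B = 23 + 928 = 951$)
$\frac{\left(-20\right)^{2}}{-3088} + \frac{g{\left(-16 \right)}}{B} = \frac{\left(-20\right)^{2}}{-3088} + \frac{4 + 2 \left(-16\right)}{951} = 400 \left(- \frac{1}{3088}\right) + \left(4 - 32\right) \frac{1}{951} = - \frac{25}{193} - \frac{28}{951} = - \frac{29179}{183543}$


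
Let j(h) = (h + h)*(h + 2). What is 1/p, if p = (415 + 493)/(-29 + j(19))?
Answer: 769/908 ≈ 0.84692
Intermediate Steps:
j(h) = 2*h*(2 + h) (j(h) = (2*h)*(2 + h) = 2*h*(2 + h))
p = 908/769 (p = (415 + 493)/(-29 + 2*19*(2 + 19)) = 908/(-29 + 2*19*21) = 908/(-29 + 798) = 908/769 ≈ 1.1808)
1/p = 1/(908/769) = 769/908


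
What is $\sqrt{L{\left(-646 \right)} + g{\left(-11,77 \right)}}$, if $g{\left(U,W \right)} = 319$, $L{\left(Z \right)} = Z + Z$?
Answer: $i \sqrt{973} \approx 31.193 i$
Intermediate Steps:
$L{\left(Z \right)} = 2 Z$
$\sqrt{L{\left(-646 \right)} + g{\left(-11,77 \right)}} = \sqrt{2 \left(-646\right) + 319} = \sqrt{-1292 + 319} = \sqrt{-973} = i \sqrt{973}$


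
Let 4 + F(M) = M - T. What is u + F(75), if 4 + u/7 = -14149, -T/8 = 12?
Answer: -98904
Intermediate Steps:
T = -96 (T = -8*12 = -96)
F(M) = 92 + M (F(M) = -4 + (M - 1*(-96)) = -4 + (M + 96) = -4 + (96 + M) = 92 + M)
u = -99071 (u = -28 + 7*(-14149) = -28 - 99043 = -99071)
u + F(75) = -99071 + (92 + 75) = -99071 + 167 = -98904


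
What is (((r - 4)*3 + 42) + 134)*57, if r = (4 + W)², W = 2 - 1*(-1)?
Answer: 17727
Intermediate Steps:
W = 3 (W = 2 + 1 = 3)
r = 49 (r = (4 + 3)² = 7² = 49)
(((r - 4)*3 + 42) + 134)*57 = (((49 - 4)*3 + 42) + 134)*57 = ((45*3 + 42) + 134)*57 = ((135 + 42) + 134)*57 = (177 + 134)*57 = 311*57 = 17727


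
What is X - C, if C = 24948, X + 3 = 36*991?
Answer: 10725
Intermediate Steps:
X = 35673 (X = -3 + 36*991 = -3 + 35676 = 35673)
X - C = 35673 - 1*24948 = 35673 - 24948 = 10725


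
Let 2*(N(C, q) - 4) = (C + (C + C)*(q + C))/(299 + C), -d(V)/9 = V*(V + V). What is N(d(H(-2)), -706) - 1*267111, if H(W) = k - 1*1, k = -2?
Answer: -36453124/137 ≈ -2.6608e+5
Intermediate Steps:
H(W) = -3 (H(W) = -2 - 1*1 = -2 - 1 = -3)
d(V) = -18*V² (d(V) = -9*V*(V + V) = -9*V*2*V = -18*V²)
N(C, q) = 4 + (C + 2*C*(C + q))/(2*(299 + C)) (N(C, q) = 4 + ((C + (C + C)*(q + C))/(299 + C))/2 = 4 + ((C + (2*C)*(C + q))/(299 + C))/2 = 4 + ((C + 2*C*(C + q))/(299 + C))/2 = 4 + (C + 2*C*(C + q))/(2*(299 + C)))
N(d(H(-2)), -706) - 1*267111 = (1196 + (-18*(-3)²)² + 9*(-18*(-3)²)/2 - 18*(-3)²*(-706))/(299 - 18*(-3)²) - 1*267111 = (1196 + (-18*9)² + 9*(-18*9)/2 - 18*9*(-706))/(299 - 18*9) - 267111 = (1196 + (-162)² + (9/2)*(-162) - 162*(-706))/(299 - 162) - 267111 = (1196 + 26244 - 729 + 114372)/137 - 267111 = (1/137)*141083 - 267111 = 141083/137 - 267111 = -36453124/137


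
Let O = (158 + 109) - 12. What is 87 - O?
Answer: -168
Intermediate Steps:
O = 255 (O = 267 - 12 = 255)
87 - O = 87 - 1*255 = 87 - 255 = -168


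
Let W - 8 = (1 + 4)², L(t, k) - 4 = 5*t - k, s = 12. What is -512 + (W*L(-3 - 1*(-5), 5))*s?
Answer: 3052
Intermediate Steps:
L(t, k) = 4 - k + 5*t (L(t, k) = 4 + (5*t - k) = 4 + (-k + 5*t) = 4 - k + 5*t)
W = 33 (W = 8 + (1 + 4)² = 8 + 5² = 8 + 25 = 33)
-512 + (W*L(-3 - 1*(-5), 5))*s = -512 + (33*(4 - 1*5 + 5*(-3 - 1*(-5))))*12 = -512 + (33*(4 - 5 + 5*(-3 + 5)))*12 = -512 + (33*(4 - 5 + 5*2))*12 = -512 + (33*(4 - 5 + 10))*12 = -512 + (33*9)*12 = -512 + 297*12 = -512 + 3564 = 3052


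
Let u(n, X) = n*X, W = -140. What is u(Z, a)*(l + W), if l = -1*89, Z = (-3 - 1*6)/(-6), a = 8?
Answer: -2748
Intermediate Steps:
Z = 3/2 (Z = (-3 - 6)*(-⅙) = -9*(-⅙) = 3/2 ≈ 1.5000)
l = -89
u(n, X) = X*n
u(Z, a)*(l + W) = (8*(3/2))*(-89 - 140) = 12*(-229) = -2748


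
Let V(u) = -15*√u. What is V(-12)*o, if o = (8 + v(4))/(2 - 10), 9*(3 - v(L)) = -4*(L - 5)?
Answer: 475*I*√3/12 ≈ 68.56*I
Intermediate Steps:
v(L) = 7/9 + 4*L/9 (v(L) = 3 - (-4)*(L - 5)/9 = 3 - (-4)*(-5 + L)/9 = 3 - (20 - 4*L)/9 = 3 + (-20/9 + 4*L/9) = 7/9 + 4*L/9)
o = -95/72 (o = (8 + (7/9 + (4/9)*4))/(2 - 10) = (8 + (7/9 + 16/9))/(-8) = (8 + 23/9)*(-⅛) = (95/9)*(-⅛) = -95/72 ≈ -1.3194)
V(-12)*o = -30*I*√3*(-95/72) = 475*I*√3/12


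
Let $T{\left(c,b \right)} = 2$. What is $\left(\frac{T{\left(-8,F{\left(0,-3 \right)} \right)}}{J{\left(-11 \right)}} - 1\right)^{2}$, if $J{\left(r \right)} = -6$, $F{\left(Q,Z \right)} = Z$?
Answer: $\frac{16}{9} \approx 1.7778$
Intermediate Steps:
$\left(\frac{T{\left(-8,F{\left(0,-3 \right)} \right)}}{J{\left(-11 \right)}} - 1\right)^{2} = \left(\frac{2}{-6} - 1\right)^{2} = \left(2 \left(- \frac{1}{6}\right) - 1\right)^{2} = \left(- \frac{1}{3} - 1\right)^{2} = \left(- \frac{4}{3}\right)^{2} = \frac{16}{9}$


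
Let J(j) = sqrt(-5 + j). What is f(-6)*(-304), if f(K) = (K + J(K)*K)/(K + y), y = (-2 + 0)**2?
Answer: -912 - 912*I*sqrt(11) ≈ -912.0 - 3024.8*I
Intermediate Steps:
y = 4 (y = (-2)**2 = 4)
f(K) = (K + K*sqrt(-5 + K))/(4 + K) (f(K) = (K + sqrt(-5 + K)*K)/(K + 4) = (K + K*sqrt(-5 + K))/(4 + K))
f(-6)*(-304) = -6*(1 + sqrt(-5 - 6))/(4 - 6)*(-304) = -6*(1 + sqrt(-11))/(-2)*(-304) = -6*(-1/2)*(1 + I*sqrt(11))*(-304) = (3 + 3*I*sqrt(11))*(-304) = -912 - 912*I*sqrt(11)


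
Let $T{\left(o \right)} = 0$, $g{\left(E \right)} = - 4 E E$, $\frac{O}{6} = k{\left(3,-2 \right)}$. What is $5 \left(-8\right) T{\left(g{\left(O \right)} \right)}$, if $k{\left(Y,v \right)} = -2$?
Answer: $0$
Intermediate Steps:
$O = -12$ ($O = 6 \left(-2\right) = -12$)
$g{\left(E \right)} = - 4 E^{2}$
$5 \left(-8\right) T{\left(g{\left(O \right)} \right)} = 5 \left(-8\right) 0 = \left(-40\right) 0 = 0$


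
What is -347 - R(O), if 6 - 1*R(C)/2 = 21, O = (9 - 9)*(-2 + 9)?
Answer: -317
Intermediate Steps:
O = 0 (O = 0*7 = 0)
R(C) = -30 (R(C) = 12 - 2*21 = 12 - 42 = -30)
-347 - R(O) = -347 - 1*(-30) = -347 + 30 = -317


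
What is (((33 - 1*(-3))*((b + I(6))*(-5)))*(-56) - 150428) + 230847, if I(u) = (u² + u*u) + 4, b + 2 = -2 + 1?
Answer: 816259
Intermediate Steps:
b = -3 (b = -2 + (-2 + 1) = -2 - 1 = -3)
I(u) = 4 + 2*u² (I(u) = (u² + u²) + 4 = 2*u² + 4 = 4 + 2*u²)
(((33 - 1*(-3))*((b + I(6))*(-5)))*(-56) - 150428) + 230847 = (((33 - 1*(-3))*((-3 + (4 + 2*6²))*(-5)))*(-56) - 150428) + 230847 = (((33 + 3)*((-3 + (4 + 2*36))*(-5)))*(-56) - 150428) + 230847 = ((36*((-3 + (4 + 72))*(-5)))*(-56) - 150428) + 230847 = ((36*((-3 + 76)*(-5)))*(-56) - 150428) + 230847 = ((36*(73*(-5)))*(-56) - 150428) + 230847 = ((36*(-365))*(-56) - 150428) + 230847 = (-13140*(-56) - 150428) + 230847 = (735840 - 150428) + 230847 = 585412 + 230847 = 816259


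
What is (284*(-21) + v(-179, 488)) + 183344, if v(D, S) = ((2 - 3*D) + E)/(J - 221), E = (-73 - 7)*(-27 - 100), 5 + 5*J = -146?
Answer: 222735785/1256 ≈ 1.7734e+5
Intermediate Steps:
J = -151/5 (J = -1 + (1/5)*(-146) = -1 - 146/5 = -151/5 ≈ -30.200)
E = 10160 (E = -80*(-127) = 10160)
v(D, S) = -25405/628 + 15*D/1256 (v(D, S) = ((2 - 3*D) + 10160)/(-151/5 - 221) = (10162 - 3*D)/(-1256/5) = (10162 - 3*D)*(-5/1256) = -25405/628 + 15*D/1256)
(284*(-21) + v(-179, 488)) + 183344 = (284*(-21) + (-25405/628 + (15/1256)*(-179))) + 183344 = (-5964 + (-25405/628 - 2685/1256)) + 183344 = (-5964 - 53495/1256) + 183344 = -7544279/1256 + 183344 = 222735785/1256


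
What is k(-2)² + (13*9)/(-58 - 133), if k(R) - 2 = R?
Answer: -117/191 ≈ -0.61257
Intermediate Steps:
k(R) = 2 + R
k(-2)² + (13*9)/(-58 - 133) = (2 - 2)² + (13*9)/(-58 - 133) = 0² + 117/(-191) = 0 + 117*(-1/191) = 0 - 117/191 = -117/191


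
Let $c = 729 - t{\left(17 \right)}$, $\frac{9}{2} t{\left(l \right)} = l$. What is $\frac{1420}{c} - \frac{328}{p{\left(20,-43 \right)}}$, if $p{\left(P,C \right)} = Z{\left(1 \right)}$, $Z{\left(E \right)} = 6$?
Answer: $- \frac{1032088}{19581} \approx -52.709$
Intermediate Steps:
$t{\left(l \right)} = \frac{2 l}{9}$
$p{\left(P,C \right)} = 6$
$c = \frac{6527}{9}$ ($c = 729 - \frac{2}{9} \cdot 17 = 729 - \frac{34}{9} = \frac{6527}{9} \approx 725.22$)
$\frac{1420}{c} - \frac{328}{p{\left(20,-43 \right)}} = \frac{1420}{\frac{6527}{9}} - \frac{328}{6} = 1420 \cdot \frac{9}{6527} - \frac{164}{3} = \frac{12780}{6527} - \frac{164}{3} = - \frac{1032088}{19581}$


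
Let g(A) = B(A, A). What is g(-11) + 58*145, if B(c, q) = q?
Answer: 8399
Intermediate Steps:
g(A) = A
g(-11) + 58*145 = -11 + 58*145 = -11 + 8410 = 8399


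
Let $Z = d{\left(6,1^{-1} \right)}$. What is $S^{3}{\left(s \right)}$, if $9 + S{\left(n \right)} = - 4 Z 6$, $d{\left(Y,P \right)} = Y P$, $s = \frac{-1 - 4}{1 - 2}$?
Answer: $-3581577$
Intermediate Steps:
$s = 5$ ($s = - \frac{5}{-1} = \left(-5\right) \left(-1\right) = 5$)
$d{\left(Y,P \right)} = P Y$
$Z = 6$ ($Z = 1^{-1} \cdot 6 = 1 \cdot 6 = 6$)
$S{\left(n \right)} = -153$ ($S{\left(n \right)} = -9 + \left(-4\right) 6 \cdot 6 = -9 - 144 = -153$)
$S^{3}{\left(s \right)} = \left(-153\right)^{3} = -3581577$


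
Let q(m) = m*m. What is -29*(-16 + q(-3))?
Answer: 203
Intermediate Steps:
q(m) = m**2
-29*(-16 + q(-3)) = -29*(-16 + (-3)**2) = -29*(-16 + 9) = -29*(-7) = 203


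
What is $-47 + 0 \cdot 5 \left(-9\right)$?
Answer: $-47$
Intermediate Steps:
$-47 + 0 \cdot 5 \left(-9\right) = -47 + 0 \left(-45\right) = -47 + 0 = -47$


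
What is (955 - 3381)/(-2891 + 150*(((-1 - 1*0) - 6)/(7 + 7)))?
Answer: 1213/1483 ≈ 0.81794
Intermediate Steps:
(955 - 3381)/(-2891 + 150*(((-1 - 1*0) - 6)/(7 + 7))) = -2426/(-2891 + 150*(((-1 + 0) - 6)/14)) = -2426/(-2891 + 150*((-1 - 6)*(1/14))) = -2426/(-2891 + 150*(-7*1/14)) = -2426/(-2891 + 150*(-½)) = -2426/(-2891 - 75) = -2426/(-2966) = -2426*(-1/2966) = 1213/1483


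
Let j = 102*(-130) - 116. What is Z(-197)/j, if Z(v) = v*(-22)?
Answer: -197/608 ≈ -0.32401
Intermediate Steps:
Z(v) = -22*v
j = -13376 (j = -13260 - 116 = -13376)
Z(-197)/j = -22*(-197)/(-13376) = 4334*(-1/13376) = -197/608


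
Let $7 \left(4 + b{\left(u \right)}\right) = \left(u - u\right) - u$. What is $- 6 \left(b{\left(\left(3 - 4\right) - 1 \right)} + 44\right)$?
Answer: $- \frac{1692}{7} \approx -241.71$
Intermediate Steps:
$b{\left(u \right)} = -4 - \frac{u}{7}$ ($b{\left(u \right)} = -4 + \frac{\left(u - u\right) - u}{7} = -4 + \frac{0 - u}{7} = -4 + \frac{\left(-1\right) u}{7} = -4 - \frac{u}{7}$)
$- 6 \left(b{\left(\left(3 - 4\right) - 1 \right)} + 44\right) = - 6 \left(\left(-4 - \frac{\left(3 - 4\right) - 1}{7}\right) + 44\right) = - 6 \left(\left(-4 - \frac{-1 - 1}{7}\right) + 44\right) = - 6 \left(\left(-4 - - \frac{2}{7}\right) + 44\right) = - 6 \left(\left(-4 + \frac{2}{7}\right) + 44\right) = - 6 \left(- \frac{26}{7} + 44\right) = - \frac{6 \cdot 282}{7} = \left(-1\right) \frac{1692}{7} = - \frac{1692}{7}$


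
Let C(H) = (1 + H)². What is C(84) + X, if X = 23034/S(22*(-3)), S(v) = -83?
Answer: 576641/83 ≈ 6947.5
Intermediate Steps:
X = -23034/83 (X = 23034/(-83) = 23034*(-1/83) = -23034/83 ≈ -277.52)
C(84) + X = (1 + 84)² - 23034/83 = 85² - 23034/83 = 7225 - 23034/83 = 576641/83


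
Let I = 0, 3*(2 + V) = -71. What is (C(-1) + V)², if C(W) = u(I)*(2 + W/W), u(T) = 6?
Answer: 529/9 ≈ 58.778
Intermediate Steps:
V = -77/3 (V = -2 + (⅓)*(-71) = -2 - 71/3 = -77/3 ≈ -25.667)
C(W) = 18 (C(W) = 6*(2 + W/W) = 6*(2 + 1) = 6*3 = 18)
(C(-1) + V)² = (18 - 77/3)² = (-23/3)² = 529/9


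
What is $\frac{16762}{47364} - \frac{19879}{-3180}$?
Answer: $\frac{27634781}{4183820} \approx 6.6052$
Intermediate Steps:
$\frac{16762}{47364} - \frac{19879}{-3180} = 16762 \cdot \frac{1}{47364} - - \frac{19879}{3180} = \frac{8381}{23682} + \frac{19879}{3180} = \frac{27634781}{4183820}$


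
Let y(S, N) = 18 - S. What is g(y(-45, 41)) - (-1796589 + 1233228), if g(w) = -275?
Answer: 563086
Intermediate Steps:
g(y(-45, 41)) - (-1796589 + 1233228) = -275 - (-1796589 + 1233228) = -275 - 1*(-563361) = -275 + 563361 = 563086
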